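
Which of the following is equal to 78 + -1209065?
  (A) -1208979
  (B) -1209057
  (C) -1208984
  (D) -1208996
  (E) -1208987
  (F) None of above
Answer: E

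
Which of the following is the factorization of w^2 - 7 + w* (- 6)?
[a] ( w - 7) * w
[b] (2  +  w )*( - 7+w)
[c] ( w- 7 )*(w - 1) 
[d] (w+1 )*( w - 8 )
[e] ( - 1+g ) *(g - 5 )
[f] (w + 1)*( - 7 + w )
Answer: f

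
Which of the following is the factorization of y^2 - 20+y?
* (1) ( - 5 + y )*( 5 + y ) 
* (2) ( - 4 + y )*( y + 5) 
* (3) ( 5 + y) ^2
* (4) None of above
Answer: 2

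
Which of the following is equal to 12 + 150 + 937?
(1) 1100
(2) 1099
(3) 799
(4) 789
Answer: 2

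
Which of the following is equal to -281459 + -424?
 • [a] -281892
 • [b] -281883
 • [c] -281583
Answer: b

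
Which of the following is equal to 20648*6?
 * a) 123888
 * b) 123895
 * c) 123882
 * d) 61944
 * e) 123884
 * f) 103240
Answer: a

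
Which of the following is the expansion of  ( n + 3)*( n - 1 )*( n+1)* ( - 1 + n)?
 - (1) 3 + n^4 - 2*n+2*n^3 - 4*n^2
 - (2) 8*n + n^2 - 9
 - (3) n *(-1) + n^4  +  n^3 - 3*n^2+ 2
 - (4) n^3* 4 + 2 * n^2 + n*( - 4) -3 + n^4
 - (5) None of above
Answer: 1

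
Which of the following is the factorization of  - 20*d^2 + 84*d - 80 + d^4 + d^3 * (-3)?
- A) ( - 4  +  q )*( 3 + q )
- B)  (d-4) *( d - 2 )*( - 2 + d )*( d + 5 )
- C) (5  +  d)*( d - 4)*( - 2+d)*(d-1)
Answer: B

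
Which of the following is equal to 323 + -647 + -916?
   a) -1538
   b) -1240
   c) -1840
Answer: b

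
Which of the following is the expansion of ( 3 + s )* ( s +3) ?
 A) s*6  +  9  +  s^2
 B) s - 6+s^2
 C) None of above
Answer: A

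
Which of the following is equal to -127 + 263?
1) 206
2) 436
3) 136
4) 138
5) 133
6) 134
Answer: 3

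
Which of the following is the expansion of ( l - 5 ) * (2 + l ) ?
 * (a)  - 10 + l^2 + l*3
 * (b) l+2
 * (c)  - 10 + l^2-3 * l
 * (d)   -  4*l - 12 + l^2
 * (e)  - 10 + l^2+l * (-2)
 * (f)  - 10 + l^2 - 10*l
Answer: c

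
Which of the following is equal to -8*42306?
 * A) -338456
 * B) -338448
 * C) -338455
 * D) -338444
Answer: B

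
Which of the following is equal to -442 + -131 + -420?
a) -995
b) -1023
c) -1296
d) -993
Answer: d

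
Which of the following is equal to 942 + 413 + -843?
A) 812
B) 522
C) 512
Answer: C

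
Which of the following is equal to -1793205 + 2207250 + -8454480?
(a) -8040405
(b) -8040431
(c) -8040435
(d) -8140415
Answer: c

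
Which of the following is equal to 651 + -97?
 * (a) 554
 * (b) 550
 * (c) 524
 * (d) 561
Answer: a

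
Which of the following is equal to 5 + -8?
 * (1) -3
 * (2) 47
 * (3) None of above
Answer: 1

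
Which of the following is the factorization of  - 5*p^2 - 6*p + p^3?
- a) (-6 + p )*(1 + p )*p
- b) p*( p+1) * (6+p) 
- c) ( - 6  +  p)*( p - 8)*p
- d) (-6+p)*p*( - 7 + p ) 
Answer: a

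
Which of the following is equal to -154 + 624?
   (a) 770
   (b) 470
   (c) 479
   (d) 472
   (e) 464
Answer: b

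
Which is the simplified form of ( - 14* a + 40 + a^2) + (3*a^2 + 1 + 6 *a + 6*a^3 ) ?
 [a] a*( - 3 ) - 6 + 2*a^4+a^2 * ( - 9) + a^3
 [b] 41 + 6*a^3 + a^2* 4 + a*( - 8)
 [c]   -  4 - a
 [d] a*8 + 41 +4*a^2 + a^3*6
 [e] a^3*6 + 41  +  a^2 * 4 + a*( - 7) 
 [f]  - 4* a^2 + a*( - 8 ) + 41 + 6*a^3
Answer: b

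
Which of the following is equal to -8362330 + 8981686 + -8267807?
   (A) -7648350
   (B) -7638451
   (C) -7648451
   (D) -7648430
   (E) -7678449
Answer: C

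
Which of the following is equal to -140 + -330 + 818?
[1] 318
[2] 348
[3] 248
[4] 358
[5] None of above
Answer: 2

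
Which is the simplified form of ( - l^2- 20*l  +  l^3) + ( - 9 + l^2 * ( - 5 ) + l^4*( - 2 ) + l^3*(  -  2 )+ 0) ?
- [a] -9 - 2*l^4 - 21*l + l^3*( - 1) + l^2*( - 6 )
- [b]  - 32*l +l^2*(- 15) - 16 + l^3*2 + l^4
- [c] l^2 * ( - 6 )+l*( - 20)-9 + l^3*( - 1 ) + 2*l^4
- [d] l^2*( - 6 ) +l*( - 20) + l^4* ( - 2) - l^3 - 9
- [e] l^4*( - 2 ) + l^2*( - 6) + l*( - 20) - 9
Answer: d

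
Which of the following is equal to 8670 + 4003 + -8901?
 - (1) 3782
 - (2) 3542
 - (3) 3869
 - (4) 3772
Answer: 4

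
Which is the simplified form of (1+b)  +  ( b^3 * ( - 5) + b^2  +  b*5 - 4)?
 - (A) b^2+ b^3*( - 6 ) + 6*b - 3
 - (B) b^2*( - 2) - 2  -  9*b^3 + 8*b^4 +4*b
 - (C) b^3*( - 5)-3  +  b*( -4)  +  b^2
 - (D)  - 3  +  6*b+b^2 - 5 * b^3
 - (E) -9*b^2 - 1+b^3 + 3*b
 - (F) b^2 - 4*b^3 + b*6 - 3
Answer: D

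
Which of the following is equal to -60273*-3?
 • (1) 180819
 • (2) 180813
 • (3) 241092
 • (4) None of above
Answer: 1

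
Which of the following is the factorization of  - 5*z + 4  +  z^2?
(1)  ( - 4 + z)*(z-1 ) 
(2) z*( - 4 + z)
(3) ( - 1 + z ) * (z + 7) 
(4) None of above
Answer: 1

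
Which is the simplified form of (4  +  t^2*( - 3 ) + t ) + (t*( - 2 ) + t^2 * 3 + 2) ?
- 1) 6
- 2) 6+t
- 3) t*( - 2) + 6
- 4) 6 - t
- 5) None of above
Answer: 4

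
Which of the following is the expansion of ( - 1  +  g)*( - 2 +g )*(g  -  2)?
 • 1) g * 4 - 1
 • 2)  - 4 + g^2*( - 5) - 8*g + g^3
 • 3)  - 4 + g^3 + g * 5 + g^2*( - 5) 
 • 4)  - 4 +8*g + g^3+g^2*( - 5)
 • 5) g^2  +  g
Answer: 4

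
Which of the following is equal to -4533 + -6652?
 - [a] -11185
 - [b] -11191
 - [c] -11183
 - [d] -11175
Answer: a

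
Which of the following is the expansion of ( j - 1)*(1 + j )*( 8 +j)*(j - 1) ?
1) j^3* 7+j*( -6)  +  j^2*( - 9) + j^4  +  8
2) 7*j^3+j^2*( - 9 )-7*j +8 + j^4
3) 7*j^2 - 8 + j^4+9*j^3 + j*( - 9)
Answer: 2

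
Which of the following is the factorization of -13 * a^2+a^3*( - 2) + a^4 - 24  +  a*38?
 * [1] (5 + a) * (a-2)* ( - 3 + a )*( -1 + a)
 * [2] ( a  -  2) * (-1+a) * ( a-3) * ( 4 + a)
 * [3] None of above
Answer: 2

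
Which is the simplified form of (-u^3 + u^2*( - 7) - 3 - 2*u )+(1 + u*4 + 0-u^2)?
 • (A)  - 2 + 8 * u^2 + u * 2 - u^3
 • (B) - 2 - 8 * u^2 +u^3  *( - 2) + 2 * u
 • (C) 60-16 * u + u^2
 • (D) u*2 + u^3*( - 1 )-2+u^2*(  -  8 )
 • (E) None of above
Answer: D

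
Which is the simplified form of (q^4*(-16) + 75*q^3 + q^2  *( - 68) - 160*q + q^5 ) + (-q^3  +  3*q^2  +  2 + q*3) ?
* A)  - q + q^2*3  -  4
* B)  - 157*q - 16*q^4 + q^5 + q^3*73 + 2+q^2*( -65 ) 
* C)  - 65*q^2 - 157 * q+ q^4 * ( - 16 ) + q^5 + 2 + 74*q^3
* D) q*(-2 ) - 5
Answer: C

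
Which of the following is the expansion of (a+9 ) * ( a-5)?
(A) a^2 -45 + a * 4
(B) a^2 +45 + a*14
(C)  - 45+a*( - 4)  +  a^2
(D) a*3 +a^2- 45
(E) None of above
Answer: A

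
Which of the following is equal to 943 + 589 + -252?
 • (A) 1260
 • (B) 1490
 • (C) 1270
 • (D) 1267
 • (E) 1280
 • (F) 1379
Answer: E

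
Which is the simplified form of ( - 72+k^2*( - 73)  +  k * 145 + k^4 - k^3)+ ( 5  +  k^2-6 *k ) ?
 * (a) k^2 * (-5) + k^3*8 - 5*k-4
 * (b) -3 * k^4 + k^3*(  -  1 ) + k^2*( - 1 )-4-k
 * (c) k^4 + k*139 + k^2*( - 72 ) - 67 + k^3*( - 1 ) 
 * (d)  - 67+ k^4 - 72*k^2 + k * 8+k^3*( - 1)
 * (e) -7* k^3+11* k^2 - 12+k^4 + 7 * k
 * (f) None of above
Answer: c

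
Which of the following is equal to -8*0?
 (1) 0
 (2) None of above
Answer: 1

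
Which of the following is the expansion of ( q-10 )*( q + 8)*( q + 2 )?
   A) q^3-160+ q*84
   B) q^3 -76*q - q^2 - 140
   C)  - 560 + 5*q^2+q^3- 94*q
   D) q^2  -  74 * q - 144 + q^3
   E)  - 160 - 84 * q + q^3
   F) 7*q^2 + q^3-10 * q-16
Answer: E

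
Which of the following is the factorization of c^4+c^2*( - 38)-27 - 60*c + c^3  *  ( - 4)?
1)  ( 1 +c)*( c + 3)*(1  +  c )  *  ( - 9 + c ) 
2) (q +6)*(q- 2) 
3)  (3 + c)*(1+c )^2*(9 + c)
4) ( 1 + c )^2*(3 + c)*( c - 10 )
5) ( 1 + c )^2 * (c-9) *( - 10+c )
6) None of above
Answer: 1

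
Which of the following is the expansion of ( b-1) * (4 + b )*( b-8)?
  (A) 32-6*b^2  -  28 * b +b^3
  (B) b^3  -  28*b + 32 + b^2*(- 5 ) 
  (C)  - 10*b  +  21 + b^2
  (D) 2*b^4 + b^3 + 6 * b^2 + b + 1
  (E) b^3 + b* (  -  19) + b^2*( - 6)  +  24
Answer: B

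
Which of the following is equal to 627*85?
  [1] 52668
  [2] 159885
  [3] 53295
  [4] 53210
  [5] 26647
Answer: 3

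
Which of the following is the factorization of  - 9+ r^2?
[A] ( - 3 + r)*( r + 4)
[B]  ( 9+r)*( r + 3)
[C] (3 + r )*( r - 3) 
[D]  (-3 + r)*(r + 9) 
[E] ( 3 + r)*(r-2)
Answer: C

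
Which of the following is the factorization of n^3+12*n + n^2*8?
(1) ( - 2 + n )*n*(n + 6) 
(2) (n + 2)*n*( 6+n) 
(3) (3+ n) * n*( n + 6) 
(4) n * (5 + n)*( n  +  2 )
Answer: 2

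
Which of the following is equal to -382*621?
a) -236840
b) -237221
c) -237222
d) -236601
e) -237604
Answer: c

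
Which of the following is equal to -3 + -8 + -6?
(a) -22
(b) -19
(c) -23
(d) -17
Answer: d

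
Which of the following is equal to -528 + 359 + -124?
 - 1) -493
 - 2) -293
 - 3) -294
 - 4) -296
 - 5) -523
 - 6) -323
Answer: 2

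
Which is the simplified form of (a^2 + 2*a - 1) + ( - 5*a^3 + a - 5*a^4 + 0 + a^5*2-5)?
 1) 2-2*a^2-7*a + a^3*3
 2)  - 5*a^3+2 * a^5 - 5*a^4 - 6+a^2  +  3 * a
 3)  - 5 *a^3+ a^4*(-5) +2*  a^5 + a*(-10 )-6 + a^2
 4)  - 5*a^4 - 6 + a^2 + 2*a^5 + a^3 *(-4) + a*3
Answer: 2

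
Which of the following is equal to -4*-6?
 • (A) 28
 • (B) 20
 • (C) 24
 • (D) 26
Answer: C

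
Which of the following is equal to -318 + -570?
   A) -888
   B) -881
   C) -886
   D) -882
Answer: A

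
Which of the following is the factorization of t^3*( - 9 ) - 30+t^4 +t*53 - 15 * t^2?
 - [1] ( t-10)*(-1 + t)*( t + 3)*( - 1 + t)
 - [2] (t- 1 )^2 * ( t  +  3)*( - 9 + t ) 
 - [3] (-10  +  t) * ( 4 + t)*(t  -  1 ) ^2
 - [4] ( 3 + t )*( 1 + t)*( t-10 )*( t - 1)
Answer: 1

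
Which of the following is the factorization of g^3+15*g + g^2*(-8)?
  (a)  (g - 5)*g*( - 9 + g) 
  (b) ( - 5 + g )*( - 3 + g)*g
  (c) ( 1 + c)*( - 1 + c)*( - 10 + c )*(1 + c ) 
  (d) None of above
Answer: b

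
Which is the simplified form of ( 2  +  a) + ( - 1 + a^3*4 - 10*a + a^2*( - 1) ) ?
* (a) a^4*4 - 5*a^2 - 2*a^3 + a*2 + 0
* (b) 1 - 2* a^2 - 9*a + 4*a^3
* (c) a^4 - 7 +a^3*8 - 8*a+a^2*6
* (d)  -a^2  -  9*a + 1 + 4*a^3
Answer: d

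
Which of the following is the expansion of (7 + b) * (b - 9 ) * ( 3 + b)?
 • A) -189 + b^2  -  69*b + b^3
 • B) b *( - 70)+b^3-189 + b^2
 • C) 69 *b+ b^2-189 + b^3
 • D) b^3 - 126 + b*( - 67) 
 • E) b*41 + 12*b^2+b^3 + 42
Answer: A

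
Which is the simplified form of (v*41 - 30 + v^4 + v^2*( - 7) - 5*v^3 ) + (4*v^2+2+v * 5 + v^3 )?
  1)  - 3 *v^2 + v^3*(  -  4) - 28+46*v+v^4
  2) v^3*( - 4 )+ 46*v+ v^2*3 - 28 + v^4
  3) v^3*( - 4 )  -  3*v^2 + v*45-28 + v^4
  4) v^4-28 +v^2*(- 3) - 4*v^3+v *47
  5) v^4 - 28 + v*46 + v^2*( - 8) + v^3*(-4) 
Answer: 1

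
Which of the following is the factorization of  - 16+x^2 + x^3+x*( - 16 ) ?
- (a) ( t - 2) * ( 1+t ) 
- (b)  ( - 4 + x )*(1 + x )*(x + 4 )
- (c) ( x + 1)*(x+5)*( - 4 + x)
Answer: b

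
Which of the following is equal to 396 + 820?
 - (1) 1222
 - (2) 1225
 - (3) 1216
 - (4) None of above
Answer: 3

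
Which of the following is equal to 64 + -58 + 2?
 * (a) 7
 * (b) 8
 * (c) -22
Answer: b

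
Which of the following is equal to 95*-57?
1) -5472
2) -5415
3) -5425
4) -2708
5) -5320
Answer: 2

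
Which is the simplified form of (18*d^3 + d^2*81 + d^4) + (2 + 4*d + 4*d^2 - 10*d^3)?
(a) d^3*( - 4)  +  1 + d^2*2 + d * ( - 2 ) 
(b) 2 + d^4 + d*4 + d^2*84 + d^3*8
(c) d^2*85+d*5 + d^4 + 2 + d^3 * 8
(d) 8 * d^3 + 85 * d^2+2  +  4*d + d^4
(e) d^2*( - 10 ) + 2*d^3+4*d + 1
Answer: d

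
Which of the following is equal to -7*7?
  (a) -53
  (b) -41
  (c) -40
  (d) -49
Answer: d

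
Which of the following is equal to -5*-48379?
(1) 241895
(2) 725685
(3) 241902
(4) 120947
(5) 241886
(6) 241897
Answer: 1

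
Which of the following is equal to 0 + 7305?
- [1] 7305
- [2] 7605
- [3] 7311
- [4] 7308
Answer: 1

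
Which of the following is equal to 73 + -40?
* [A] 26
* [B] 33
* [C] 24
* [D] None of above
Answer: B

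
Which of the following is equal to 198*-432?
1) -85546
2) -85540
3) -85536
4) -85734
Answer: 3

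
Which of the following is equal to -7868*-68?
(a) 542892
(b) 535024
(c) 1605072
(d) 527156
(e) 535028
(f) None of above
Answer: b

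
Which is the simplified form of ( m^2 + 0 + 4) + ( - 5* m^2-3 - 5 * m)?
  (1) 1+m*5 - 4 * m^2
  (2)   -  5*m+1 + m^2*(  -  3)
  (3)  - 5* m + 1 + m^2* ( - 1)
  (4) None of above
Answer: 4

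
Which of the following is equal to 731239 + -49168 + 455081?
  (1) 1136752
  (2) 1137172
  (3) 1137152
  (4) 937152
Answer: 3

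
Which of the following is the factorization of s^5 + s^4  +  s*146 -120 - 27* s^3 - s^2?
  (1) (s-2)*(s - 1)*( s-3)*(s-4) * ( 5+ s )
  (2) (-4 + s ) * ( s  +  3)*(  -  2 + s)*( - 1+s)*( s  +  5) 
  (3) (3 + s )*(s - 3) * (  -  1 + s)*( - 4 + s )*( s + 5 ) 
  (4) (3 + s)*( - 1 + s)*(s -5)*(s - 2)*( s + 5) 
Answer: 2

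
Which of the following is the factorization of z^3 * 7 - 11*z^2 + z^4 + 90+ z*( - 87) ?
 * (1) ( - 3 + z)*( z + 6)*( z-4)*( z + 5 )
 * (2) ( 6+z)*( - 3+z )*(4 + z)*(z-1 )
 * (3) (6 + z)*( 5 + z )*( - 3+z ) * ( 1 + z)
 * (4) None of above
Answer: 4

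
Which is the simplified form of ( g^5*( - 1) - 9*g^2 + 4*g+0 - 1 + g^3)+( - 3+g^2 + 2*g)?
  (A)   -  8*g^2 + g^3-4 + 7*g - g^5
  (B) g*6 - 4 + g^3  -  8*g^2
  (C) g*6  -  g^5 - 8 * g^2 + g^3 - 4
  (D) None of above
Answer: C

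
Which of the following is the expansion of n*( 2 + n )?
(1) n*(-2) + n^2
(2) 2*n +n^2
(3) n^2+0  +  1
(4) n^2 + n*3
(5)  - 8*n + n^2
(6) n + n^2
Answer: 2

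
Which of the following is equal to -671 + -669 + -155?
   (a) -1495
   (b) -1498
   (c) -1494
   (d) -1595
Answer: a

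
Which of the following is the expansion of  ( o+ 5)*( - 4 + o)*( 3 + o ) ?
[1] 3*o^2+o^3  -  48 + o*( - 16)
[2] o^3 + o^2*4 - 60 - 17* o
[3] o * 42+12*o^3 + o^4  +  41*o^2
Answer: 2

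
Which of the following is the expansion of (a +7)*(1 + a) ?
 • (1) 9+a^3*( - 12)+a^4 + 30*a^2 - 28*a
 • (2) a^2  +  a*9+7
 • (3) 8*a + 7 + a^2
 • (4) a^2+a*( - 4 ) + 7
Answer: 3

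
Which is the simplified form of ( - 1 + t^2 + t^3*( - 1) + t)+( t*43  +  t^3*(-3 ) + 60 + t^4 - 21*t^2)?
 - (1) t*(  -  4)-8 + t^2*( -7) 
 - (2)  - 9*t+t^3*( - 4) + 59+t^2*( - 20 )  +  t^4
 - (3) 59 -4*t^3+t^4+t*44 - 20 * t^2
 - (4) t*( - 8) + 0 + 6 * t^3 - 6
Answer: 3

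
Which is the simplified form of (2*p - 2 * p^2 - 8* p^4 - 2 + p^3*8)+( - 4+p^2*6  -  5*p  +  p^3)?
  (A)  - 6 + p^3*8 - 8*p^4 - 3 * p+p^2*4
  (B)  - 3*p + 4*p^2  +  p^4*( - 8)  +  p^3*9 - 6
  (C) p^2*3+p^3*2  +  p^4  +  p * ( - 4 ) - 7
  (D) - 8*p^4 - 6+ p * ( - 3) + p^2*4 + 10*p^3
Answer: B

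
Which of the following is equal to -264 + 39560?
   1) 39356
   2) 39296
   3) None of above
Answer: 2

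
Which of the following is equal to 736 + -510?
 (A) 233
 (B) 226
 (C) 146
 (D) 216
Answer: B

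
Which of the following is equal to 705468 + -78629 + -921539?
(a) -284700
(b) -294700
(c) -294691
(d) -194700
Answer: b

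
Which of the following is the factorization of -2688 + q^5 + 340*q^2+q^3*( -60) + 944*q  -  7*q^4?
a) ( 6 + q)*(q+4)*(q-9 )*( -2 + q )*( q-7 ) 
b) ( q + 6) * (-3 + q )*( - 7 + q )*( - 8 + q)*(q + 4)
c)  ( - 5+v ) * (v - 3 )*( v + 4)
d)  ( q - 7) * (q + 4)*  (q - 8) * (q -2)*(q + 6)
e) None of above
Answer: d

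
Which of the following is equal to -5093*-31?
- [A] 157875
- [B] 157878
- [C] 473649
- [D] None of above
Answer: D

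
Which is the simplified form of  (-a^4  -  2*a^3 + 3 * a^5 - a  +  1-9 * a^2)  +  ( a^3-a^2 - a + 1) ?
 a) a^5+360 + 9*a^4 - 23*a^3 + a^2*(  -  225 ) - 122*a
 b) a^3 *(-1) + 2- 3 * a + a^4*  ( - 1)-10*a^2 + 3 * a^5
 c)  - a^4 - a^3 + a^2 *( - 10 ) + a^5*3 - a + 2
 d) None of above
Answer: d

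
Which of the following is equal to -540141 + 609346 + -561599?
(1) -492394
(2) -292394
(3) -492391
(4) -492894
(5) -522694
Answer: 1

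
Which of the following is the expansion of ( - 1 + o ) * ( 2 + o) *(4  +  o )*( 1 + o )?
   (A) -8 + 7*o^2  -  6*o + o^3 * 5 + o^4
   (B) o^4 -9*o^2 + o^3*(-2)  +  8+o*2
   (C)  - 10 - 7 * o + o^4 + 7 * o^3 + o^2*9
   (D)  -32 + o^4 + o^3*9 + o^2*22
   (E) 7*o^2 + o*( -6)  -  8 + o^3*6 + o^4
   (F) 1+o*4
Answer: E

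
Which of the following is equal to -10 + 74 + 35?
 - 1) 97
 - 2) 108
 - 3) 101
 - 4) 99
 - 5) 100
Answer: 4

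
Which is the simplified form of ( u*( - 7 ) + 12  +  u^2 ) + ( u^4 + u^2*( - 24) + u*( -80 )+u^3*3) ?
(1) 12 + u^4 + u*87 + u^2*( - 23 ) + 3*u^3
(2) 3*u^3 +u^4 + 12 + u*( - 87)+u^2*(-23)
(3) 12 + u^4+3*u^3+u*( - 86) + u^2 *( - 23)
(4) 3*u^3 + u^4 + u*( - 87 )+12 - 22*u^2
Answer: 2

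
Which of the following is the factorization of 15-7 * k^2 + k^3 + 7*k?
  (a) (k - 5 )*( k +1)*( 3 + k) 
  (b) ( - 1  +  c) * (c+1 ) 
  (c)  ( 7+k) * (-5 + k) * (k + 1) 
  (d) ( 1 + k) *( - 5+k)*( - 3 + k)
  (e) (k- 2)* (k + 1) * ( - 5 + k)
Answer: d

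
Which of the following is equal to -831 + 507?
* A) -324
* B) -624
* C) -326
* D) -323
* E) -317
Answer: A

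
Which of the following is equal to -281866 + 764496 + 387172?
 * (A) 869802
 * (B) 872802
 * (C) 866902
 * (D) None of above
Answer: A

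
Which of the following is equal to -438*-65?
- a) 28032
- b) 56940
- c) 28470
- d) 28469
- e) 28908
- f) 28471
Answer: c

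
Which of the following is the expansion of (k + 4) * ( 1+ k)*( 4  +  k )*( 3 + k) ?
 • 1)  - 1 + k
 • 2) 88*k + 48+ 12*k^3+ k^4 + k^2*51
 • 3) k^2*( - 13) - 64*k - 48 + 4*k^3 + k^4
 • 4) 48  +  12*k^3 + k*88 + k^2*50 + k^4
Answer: 2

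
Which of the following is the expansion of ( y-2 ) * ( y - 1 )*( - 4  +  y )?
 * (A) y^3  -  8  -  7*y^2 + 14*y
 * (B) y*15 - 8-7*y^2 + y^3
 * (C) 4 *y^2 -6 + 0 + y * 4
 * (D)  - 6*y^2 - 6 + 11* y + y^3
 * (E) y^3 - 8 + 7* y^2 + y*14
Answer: A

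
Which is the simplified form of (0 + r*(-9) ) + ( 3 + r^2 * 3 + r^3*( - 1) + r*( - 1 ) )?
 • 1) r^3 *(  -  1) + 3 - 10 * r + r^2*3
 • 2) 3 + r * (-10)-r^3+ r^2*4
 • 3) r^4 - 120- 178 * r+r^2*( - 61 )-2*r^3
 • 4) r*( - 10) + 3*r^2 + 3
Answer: 1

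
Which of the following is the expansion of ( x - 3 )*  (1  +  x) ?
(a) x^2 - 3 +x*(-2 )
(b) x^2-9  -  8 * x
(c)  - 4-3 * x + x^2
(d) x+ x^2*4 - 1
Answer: a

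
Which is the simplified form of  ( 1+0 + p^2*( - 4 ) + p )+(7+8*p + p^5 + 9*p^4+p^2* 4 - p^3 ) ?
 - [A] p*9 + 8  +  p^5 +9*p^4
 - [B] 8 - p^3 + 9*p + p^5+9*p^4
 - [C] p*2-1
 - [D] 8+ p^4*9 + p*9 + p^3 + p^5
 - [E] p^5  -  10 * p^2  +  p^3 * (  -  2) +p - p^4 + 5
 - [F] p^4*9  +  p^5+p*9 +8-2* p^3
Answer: B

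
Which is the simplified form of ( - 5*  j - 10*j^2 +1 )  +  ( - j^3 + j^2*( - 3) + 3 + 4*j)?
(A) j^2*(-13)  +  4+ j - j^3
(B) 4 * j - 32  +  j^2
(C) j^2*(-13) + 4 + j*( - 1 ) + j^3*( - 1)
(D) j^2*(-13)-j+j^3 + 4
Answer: C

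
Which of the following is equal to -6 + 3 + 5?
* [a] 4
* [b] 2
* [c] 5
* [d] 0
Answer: b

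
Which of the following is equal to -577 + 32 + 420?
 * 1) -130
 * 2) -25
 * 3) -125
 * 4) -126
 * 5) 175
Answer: 3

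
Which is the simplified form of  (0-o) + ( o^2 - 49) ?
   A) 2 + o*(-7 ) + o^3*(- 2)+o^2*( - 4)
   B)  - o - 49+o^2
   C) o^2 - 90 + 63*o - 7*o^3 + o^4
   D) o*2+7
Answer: B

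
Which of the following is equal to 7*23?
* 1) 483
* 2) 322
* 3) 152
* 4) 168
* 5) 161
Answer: 5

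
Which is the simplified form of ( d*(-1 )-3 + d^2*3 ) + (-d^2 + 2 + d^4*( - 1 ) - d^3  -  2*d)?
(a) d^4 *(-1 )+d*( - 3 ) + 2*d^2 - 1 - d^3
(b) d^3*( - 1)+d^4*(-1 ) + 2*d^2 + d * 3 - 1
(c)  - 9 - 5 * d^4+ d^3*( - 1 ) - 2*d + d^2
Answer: a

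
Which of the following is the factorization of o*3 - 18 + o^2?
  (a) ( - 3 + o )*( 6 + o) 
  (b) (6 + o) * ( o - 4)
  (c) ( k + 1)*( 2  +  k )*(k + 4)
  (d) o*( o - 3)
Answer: a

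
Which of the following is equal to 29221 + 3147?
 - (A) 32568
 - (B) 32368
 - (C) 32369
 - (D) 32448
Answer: B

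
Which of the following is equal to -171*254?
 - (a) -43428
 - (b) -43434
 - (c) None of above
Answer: b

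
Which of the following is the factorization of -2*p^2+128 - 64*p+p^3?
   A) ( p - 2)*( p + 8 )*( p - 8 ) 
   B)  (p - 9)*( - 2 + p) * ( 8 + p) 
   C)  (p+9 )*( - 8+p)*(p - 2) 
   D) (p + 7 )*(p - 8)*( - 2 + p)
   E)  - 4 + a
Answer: A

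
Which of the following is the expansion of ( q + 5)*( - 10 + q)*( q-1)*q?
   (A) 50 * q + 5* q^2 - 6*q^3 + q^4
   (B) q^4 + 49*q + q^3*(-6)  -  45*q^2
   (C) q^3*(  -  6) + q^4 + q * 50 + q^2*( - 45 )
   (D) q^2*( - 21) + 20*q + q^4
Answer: C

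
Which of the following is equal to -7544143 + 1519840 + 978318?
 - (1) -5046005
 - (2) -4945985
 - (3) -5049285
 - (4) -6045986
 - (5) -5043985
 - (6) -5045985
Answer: 6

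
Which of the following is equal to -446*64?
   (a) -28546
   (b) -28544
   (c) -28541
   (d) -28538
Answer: b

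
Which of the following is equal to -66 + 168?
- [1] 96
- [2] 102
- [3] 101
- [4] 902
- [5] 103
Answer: 2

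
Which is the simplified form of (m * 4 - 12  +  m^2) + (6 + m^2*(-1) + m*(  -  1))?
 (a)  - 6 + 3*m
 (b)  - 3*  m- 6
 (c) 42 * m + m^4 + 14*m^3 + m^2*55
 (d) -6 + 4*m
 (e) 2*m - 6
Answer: a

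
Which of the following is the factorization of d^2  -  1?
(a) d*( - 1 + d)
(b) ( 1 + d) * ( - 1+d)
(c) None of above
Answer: b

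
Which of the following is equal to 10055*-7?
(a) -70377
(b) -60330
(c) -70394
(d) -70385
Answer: d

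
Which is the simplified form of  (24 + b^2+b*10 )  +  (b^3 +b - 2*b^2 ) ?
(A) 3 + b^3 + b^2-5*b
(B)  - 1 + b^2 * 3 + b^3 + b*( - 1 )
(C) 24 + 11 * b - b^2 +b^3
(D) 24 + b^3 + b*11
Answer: C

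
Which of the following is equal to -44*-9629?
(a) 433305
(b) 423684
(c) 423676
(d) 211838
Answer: c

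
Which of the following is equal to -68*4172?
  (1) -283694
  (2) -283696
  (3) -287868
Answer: 2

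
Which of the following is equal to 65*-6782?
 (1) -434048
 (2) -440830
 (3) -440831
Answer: 2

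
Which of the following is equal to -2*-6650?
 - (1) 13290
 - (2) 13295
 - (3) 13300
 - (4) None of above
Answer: 3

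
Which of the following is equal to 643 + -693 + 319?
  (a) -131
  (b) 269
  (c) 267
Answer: b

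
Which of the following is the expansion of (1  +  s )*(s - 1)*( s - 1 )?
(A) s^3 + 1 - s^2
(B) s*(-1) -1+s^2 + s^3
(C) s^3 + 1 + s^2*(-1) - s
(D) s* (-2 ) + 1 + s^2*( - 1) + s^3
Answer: C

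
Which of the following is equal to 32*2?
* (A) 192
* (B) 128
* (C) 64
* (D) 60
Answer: C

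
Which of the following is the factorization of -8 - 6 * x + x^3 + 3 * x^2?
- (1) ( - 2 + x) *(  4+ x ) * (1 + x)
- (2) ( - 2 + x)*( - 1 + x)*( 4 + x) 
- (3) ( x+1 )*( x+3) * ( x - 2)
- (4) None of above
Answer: 1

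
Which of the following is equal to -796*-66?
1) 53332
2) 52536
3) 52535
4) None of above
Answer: 2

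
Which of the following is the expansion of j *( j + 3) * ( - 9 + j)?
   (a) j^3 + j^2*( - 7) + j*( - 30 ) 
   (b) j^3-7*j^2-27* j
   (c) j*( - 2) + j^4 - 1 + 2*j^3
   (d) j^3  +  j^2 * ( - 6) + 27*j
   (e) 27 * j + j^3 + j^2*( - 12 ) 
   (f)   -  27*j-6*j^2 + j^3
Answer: f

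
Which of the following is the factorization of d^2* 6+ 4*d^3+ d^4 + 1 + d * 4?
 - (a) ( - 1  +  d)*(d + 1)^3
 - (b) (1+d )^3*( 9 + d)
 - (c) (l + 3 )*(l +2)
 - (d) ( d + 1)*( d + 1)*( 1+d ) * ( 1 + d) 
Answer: d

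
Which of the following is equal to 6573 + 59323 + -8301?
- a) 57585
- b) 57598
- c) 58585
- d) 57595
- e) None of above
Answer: d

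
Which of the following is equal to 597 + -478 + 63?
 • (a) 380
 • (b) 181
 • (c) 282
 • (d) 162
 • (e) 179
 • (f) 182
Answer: f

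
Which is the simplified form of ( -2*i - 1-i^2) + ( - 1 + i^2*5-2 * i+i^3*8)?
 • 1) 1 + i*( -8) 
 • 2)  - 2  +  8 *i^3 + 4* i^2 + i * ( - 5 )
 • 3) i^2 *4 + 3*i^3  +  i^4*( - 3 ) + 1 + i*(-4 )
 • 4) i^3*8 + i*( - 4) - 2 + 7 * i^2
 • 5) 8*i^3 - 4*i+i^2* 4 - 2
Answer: 5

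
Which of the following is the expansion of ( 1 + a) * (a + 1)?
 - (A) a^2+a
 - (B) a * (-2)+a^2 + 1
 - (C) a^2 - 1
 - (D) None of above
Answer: D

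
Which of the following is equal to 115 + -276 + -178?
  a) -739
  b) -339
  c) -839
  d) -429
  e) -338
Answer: b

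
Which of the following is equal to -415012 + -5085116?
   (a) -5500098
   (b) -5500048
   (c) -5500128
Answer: c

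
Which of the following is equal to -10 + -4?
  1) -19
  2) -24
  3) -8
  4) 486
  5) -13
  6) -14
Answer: 6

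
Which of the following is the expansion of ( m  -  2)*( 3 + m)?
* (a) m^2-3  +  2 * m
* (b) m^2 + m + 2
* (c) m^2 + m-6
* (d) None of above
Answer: c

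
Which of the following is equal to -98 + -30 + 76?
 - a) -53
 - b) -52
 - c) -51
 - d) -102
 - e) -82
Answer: b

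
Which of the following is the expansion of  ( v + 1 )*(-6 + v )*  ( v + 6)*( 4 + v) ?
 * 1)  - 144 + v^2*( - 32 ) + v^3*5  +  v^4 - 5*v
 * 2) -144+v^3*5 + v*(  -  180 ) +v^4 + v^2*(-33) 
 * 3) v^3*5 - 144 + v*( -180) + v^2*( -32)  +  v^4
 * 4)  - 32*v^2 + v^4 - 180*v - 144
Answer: 3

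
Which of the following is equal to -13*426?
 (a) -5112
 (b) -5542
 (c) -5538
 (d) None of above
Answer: c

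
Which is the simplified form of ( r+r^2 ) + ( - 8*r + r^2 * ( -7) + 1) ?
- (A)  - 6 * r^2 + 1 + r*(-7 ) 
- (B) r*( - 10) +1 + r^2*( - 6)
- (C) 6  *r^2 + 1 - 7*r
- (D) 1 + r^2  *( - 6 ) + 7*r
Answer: A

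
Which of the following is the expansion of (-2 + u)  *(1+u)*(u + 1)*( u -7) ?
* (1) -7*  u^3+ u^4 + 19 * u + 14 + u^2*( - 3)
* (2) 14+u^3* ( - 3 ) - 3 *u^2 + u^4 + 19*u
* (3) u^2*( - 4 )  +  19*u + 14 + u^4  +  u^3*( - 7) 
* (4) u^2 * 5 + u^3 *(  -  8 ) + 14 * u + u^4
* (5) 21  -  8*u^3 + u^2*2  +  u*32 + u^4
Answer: 1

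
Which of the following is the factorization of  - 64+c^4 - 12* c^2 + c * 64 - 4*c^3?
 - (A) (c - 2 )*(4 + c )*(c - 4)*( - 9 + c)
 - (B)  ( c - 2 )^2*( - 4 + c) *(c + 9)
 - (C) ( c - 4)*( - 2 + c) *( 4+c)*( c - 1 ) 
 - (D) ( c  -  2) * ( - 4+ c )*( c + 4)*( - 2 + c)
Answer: D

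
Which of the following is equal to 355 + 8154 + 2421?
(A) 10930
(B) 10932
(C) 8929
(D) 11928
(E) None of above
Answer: A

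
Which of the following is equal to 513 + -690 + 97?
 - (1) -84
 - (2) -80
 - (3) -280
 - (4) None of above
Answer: 2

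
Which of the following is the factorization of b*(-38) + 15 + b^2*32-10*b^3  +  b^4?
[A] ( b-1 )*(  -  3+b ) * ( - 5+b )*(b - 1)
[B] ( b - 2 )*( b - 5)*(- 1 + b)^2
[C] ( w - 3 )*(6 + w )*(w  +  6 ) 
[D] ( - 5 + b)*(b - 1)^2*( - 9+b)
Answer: A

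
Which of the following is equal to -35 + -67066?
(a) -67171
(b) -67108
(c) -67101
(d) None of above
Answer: c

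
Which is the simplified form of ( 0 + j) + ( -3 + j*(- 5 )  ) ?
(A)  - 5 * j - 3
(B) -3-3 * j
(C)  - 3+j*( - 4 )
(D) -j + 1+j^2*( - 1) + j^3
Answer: C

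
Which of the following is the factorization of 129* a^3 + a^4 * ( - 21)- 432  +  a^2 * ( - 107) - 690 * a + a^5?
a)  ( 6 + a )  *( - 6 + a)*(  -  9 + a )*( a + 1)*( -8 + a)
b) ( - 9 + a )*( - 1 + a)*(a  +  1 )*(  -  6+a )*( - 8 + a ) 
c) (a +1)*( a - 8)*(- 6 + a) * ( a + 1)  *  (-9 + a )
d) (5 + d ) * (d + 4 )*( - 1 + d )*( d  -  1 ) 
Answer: c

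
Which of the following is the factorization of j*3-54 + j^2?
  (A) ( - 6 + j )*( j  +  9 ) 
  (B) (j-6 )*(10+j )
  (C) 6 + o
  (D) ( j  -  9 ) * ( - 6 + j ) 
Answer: A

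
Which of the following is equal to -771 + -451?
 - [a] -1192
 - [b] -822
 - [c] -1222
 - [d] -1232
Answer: c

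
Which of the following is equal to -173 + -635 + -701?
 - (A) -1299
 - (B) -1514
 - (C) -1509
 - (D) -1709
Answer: C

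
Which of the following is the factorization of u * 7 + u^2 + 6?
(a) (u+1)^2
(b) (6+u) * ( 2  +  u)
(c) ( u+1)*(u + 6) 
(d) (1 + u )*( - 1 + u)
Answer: c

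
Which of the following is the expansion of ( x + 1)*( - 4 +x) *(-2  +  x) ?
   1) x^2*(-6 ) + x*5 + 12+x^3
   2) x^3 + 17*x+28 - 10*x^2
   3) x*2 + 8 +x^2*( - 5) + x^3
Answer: 3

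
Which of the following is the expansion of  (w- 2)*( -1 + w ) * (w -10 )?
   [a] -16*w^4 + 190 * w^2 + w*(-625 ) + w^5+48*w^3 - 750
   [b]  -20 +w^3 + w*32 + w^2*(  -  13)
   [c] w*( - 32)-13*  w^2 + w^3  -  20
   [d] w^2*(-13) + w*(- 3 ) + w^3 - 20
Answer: b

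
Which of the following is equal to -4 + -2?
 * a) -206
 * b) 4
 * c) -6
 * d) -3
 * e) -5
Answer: c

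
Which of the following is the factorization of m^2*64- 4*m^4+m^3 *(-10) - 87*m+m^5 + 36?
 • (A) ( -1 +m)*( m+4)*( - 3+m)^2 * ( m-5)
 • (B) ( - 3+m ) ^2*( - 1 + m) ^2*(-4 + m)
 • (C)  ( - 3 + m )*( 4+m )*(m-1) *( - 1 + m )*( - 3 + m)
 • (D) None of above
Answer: C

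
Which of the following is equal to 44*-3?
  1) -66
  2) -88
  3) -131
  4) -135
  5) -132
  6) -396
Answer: 5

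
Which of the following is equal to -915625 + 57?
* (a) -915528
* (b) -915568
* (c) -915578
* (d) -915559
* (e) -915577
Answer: b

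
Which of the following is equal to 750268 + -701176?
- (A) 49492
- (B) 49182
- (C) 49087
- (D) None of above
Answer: D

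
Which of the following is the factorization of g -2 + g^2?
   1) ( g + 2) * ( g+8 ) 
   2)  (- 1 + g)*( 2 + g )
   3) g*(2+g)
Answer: 2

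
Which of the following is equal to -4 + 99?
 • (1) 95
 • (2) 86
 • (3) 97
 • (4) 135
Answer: 1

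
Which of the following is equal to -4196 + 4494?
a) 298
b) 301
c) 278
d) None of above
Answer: a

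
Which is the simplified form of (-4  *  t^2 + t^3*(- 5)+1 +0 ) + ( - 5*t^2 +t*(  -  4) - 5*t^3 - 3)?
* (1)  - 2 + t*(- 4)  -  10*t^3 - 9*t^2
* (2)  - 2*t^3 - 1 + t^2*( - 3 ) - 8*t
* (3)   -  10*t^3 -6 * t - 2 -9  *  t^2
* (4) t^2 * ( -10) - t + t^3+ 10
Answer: 1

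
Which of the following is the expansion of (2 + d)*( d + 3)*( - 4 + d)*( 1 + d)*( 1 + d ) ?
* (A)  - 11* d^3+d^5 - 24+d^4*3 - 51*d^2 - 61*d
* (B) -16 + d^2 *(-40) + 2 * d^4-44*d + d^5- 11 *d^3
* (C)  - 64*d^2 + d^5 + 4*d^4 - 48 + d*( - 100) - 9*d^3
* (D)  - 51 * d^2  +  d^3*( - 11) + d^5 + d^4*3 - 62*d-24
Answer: D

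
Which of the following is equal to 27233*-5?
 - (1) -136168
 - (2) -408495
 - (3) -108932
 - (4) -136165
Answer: 4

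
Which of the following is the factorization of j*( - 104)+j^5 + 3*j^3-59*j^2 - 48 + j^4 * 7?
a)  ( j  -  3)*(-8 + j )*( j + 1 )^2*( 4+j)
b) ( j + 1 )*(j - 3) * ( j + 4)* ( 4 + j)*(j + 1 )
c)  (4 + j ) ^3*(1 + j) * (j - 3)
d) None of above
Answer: b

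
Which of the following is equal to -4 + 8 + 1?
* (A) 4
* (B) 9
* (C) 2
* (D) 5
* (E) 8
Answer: D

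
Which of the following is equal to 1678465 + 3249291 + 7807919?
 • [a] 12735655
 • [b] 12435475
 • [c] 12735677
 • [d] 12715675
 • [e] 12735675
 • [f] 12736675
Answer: e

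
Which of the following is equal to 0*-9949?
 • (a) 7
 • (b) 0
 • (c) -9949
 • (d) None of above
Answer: b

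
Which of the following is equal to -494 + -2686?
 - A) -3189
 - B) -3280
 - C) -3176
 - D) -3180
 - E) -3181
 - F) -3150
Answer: D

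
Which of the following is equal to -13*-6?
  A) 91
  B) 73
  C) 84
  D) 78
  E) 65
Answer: D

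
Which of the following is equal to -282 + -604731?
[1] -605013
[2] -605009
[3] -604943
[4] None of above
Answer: 1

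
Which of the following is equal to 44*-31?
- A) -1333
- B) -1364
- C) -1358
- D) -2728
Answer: B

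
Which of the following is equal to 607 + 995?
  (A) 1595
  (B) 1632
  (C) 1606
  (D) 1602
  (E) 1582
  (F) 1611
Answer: D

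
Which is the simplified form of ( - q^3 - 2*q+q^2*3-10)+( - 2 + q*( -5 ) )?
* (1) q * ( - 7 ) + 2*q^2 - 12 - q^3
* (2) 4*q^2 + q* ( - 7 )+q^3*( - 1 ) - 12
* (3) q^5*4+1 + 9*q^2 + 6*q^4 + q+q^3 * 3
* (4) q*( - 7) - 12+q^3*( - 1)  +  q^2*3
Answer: 4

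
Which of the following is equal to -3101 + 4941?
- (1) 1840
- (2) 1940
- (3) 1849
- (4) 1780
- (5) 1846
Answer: 1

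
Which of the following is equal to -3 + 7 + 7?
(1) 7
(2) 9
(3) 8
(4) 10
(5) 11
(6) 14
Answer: 5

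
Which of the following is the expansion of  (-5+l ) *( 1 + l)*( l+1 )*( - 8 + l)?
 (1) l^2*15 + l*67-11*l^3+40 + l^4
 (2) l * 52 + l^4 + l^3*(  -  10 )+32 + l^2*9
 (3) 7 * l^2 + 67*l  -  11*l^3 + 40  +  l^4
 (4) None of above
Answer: 1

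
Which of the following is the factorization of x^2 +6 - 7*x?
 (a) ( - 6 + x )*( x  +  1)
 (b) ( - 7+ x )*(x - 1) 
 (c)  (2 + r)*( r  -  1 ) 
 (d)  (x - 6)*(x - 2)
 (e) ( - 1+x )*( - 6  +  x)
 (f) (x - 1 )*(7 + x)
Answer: e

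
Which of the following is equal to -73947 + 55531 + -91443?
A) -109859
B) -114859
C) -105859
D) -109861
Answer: A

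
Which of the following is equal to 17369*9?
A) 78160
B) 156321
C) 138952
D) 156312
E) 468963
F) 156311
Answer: B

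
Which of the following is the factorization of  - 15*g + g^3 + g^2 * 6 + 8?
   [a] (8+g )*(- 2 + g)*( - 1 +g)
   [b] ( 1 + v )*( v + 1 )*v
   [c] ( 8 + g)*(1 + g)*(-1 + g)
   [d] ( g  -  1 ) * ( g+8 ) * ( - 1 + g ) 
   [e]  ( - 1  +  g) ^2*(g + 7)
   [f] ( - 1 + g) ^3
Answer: d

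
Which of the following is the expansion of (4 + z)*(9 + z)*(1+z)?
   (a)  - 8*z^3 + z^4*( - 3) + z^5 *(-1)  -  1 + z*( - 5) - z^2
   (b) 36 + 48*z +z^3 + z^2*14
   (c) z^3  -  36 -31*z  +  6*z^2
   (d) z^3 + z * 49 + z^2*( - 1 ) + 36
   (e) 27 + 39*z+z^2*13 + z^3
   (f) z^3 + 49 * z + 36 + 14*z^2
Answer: f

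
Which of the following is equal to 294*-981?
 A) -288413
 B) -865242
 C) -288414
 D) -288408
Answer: C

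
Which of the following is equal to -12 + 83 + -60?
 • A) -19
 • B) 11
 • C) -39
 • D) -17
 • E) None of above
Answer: B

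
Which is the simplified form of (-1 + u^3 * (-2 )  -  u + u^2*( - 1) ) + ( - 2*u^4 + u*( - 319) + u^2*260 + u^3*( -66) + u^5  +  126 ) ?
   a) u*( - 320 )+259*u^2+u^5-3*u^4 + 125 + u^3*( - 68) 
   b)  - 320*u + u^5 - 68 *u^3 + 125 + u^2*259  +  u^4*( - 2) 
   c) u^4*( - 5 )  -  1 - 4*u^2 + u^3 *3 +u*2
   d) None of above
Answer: b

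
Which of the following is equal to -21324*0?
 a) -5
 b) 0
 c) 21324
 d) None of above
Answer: b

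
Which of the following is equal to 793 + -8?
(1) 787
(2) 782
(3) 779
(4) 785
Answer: 4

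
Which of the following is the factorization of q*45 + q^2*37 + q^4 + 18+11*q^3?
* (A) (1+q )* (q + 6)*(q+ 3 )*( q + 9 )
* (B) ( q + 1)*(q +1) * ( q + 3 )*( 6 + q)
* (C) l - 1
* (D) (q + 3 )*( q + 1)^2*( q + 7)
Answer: B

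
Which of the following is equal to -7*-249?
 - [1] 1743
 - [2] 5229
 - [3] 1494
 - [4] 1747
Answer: 1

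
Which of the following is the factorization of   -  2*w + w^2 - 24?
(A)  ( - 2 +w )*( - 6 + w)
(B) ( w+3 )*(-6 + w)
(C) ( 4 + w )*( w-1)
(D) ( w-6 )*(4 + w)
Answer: D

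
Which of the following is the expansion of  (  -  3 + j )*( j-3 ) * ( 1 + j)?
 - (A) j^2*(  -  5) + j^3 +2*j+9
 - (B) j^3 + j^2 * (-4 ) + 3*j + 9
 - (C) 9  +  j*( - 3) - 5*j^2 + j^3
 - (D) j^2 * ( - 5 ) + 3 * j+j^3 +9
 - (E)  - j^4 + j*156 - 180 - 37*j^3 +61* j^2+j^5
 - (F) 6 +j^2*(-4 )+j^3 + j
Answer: D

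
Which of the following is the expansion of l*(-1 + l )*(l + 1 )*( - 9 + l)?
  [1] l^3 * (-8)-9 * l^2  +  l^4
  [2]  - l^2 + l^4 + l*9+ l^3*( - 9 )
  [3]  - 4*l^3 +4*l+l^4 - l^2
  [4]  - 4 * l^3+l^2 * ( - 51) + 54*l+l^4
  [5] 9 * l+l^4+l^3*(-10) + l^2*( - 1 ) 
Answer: 2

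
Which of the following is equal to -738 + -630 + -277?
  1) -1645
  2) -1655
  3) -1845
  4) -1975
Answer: 1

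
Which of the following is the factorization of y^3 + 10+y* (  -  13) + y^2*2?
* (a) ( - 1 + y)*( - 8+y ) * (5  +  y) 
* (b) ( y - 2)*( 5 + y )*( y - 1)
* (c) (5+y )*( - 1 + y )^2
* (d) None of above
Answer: b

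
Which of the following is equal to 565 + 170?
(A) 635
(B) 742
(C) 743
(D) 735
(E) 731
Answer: D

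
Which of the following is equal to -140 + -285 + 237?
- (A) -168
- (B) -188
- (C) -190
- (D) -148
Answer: B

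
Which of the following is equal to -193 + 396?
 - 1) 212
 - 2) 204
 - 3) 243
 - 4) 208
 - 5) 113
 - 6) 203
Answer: 6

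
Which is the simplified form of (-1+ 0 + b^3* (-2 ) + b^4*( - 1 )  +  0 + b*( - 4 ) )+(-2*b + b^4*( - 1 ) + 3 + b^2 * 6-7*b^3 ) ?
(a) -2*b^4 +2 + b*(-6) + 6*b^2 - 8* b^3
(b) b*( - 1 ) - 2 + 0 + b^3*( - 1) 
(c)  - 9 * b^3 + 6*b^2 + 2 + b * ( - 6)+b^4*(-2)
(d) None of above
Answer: c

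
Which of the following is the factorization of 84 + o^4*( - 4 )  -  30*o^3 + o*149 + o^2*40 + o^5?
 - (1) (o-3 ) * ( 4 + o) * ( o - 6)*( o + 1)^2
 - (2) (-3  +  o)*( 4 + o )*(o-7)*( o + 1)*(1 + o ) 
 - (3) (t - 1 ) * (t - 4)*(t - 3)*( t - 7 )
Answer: 2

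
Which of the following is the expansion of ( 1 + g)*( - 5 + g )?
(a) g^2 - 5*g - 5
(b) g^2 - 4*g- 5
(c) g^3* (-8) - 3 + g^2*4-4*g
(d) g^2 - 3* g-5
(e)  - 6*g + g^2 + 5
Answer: b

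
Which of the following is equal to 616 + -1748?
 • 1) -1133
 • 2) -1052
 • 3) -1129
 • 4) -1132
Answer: 4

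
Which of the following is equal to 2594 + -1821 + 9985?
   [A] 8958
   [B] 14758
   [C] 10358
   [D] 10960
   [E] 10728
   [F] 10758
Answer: F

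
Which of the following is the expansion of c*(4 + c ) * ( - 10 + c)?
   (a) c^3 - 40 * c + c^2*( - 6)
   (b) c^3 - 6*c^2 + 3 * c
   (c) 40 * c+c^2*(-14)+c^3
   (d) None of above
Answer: a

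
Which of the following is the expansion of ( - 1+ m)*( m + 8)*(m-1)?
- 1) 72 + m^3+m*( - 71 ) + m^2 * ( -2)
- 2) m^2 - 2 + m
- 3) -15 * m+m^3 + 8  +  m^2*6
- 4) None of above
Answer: 3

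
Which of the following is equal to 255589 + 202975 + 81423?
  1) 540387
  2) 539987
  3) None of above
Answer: 2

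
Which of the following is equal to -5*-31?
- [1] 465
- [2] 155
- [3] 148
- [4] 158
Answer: 2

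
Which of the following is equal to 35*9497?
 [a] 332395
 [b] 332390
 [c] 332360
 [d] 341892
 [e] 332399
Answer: a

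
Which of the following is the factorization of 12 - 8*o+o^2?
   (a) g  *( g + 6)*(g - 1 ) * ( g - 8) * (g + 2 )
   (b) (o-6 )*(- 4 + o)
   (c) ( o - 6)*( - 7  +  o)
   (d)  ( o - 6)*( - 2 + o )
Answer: d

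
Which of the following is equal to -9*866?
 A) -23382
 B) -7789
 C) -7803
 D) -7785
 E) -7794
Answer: E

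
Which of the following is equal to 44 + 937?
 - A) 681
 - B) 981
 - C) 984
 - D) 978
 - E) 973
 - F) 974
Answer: B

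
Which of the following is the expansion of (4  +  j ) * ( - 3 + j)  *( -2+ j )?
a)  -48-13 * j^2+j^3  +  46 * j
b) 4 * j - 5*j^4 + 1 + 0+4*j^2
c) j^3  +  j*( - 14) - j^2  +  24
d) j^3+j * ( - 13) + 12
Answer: c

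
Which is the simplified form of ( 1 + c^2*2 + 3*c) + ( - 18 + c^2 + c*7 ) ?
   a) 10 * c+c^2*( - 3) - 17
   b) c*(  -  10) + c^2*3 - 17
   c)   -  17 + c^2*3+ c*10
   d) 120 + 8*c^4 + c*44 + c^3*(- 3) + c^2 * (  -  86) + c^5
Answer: c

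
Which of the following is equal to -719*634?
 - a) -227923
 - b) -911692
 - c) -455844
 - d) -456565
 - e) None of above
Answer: e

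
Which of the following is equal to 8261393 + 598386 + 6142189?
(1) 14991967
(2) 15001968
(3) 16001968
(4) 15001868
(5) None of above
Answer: 2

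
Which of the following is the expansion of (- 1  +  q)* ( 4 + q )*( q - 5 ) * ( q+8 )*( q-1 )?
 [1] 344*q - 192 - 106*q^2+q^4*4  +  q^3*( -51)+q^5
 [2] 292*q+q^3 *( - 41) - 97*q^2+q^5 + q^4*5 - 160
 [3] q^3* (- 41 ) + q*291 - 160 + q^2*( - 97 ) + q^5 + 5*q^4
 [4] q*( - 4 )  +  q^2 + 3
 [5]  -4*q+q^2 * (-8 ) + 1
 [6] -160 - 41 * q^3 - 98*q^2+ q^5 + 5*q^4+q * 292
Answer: 2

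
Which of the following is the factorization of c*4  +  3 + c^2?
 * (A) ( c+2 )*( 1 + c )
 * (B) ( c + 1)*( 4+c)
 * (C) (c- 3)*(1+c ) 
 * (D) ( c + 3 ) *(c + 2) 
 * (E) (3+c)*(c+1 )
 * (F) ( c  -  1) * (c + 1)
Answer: E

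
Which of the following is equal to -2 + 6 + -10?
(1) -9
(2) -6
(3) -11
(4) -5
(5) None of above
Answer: 2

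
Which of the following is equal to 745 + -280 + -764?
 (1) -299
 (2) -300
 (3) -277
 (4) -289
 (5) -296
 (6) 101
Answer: 1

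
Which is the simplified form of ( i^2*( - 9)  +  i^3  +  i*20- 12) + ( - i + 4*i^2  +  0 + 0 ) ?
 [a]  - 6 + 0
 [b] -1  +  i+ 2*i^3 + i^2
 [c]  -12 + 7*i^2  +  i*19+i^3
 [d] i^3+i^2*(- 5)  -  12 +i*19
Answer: d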